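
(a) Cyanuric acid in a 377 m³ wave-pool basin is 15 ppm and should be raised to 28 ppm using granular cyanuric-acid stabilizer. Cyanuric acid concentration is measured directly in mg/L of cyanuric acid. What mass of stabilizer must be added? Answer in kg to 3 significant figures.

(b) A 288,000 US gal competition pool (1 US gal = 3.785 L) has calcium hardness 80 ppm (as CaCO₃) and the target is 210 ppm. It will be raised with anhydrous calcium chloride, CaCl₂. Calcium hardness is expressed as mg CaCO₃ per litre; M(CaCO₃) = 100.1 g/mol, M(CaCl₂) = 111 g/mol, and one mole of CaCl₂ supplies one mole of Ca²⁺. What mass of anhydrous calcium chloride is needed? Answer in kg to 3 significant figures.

(a) 4.90 kg; (b) 157 kg

(a) Volume: 377 m³ = 377,000 L.
(a) CYA to add: (28 − 15) = 13 mg/L × 377,000 L = 4901 g cyanuric acid.

(b) Volume: 288,000 US gal × 3.785 L/gal = 1,090,080 L.
(b) Hardness to add: (210 − 80) = 130 mg/L as CaCO₃ × 1,090,080 L = 141,700 g as CaCO₃.
(b) Moles of Ca²⁺ (1 mol Ca²⁺ ≡ 1 mol CaCO₃): 141,700 / 100.1 g/mol = 1416 mol.
(b) Mass of CaCl₂: 1416 × 111 = 157,100 g.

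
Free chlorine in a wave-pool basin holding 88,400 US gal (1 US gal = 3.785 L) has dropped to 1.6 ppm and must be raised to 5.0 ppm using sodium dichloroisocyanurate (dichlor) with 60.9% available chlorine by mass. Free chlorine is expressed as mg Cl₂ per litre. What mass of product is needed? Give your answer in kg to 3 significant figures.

1.87 kg

Volume: 88,400 US gal × 3.785 L/gal = 334,594 L.
Chlorine deficit: 5.0 − 1.6 = 3.4 ppm = 3.4 mg/L as Cl₂.
Cl₂ equivalent needed: 3.4 mg/L × 334,594 L = 1,138,000 mg = 1138 g.
Product at 60.9% available chlorine: 1138 / 0.609 = 1868 g.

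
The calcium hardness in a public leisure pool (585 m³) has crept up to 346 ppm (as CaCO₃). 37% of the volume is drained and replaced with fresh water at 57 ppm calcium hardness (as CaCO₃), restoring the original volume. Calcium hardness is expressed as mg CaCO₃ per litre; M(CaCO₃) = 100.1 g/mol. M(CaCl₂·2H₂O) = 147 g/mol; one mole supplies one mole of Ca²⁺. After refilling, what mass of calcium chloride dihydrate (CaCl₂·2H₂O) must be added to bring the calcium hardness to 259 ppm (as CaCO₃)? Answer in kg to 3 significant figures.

17.1 kg

Volume: 585 m³ = 585,000 L.
After draining 37% and refilling: 346 × 0.63 + 57 × 0.37 = 239.07 ppm.
Deficit to target: 259 − 239.07 = 19.93 mg/L.
As CaCO₃: 19.93 mg/L × 585,000 L = 11,660 g; ÷ 100.1 = 116.5 mol Ca²⁺.
Mass: 116.5 × 147 = 17,120 g.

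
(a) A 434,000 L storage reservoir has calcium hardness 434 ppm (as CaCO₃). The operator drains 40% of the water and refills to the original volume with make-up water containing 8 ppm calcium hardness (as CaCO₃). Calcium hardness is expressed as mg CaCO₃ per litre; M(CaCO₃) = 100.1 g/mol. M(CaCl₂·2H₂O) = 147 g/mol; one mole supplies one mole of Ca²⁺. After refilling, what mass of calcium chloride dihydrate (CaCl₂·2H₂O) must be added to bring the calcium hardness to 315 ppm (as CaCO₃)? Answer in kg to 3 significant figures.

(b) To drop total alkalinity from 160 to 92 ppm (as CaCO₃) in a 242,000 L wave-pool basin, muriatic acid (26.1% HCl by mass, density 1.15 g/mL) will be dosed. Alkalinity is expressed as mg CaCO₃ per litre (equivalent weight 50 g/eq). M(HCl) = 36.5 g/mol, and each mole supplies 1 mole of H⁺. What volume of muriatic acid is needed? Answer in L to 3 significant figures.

(a) 32.8 kg; (b) 40.0 L

(a) After draining 40% and refilling: 434 × 0.60 + 8 × 0.40 = 263.6 ppm.
(a) Deficit to target: 315 − 263.6 = 51.4 mg/L.
(a) As CaCO₃: 51.4 mg/L × 434,000 L = 22,310 g; ÷ 100.1 = 222.9 mol Ca²⁺.
(a) Mass: 222.9 × 147 = 32,760 g.

(b) Alkalinity to neutralize: (160 − 92) = 68 mg/L as CaCO₃ × 242,000 L = 16,460 g as CaCO₃.
(b) Equivalents of H⁺ required: 16,460 ÷ 50 g/eq = 329.1 eq = 329.1 mol HCl.
(b) Mass of HCl: 329.1 × 36.5 = 12,010 g.
(b) Mass of 26.1% solution: 12,010 / 0.261 = 46,030 g.
(b) Volume: 46,030 g ÷ 1.15 g/mL = 40,020 mL.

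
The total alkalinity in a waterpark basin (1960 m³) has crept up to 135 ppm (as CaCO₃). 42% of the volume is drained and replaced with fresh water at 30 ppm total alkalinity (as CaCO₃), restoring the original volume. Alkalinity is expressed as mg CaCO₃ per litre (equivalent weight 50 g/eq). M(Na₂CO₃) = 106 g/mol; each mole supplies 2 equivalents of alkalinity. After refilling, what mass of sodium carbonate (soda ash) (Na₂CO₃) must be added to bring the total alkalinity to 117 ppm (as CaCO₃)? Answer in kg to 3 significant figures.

54.2 kg

Volume: 1960 m³ = 1,960,000 L.
After draining 42% and refilling: 135 × 0.58 + 30 × 0.42 = 90.9 ppm.
Deficit to target: 117 − 90.9 = 26.1 mg/L.
As CaCO₃: 26.1 mg/L × 1,960,000 L = 51,160 g; ÷ 50 g/eq ÷ 2 = 511.6 mol Na₂CO₃.
Mass: 511.6 × 106 = 54,230 g.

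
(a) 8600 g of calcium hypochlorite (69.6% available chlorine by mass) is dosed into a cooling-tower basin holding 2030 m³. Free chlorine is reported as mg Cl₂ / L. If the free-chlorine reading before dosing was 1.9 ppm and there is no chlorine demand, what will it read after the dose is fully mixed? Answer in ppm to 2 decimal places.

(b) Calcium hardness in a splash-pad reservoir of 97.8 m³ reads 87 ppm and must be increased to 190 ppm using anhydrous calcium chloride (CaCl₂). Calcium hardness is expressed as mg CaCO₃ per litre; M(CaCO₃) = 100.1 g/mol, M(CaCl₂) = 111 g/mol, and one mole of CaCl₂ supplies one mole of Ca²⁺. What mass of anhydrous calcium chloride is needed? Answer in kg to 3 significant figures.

(a) 4.85 ppm; (b) 11.2 kg

(a) Volume: 2030 m³ = 2,030,000 L.
(a) Available chlorine delivered: 8600 g × 0.696 = 5986 g as Cl₂.
(a) Concentration rise: 5986 g / 2,030,000 L = 2.949 mg/L = 2.95 ppm.
(a) Final FC: 1.9 + 2.95 = 4.85 ppm.

(b) Volume: 97.8 m³ = 97,800 L.
(b) Hardness to add: (190 − 87) = 103 mg/L as CaCO₃ × 97,800 L = 10,070 g as CaCO₃.
(b) Moles of Ca²⁺ (1 mol Ca²⁺ ≡ 1 mol CaCO₃): 10,070 / 100.1 g/mol = 100.6 mol.
(b) Mass of CaCl₂: 100.6 × 111 = 11,170 g.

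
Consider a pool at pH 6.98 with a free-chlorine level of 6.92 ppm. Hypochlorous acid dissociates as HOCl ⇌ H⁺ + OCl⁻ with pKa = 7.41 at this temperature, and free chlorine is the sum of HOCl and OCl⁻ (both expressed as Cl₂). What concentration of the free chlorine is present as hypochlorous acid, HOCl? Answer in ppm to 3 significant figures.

[OCl⁻]/[HOCl] = 10^(pH − pKa) = 10^(6.98 − 7.41) = 10^-0.43 = 0.3715.
Fraction as HOCl = 1 / (1 + 0.3715) = 0.7291.
HOCl = 0.7291 × 6.92 ppm = 5.045 ppm.

5.05 ppm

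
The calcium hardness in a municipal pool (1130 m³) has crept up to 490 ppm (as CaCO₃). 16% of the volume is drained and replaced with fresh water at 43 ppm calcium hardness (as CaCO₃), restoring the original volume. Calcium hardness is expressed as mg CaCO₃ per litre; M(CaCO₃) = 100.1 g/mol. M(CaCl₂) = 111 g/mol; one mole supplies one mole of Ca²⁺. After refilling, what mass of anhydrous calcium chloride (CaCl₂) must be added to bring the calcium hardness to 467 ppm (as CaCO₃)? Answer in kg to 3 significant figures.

Volume: 1130 m³ = 1,130,000 L.
After draining 16% and refilling: 490 × 0.84 + 43 × 0.16 = 418.48 ppm.
Deficit to target: 467 − 418.48 = 48.52 mg/L.
As CaCO₃: 48.52 mg/L × 1,130,000 L = 54,830 g; ÷ 100.1 = 547.7 mol Ca²⁺.
Mass: 547.7 × 111 = 60,800 g.

60.8 kg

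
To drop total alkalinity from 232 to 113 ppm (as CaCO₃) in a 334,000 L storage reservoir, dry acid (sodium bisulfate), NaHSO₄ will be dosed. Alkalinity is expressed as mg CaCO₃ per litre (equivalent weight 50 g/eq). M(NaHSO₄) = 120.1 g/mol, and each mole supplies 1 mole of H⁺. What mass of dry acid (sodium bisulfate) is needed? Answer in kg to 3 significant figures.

95.5 kg

Alkalinity to neutralize: (232 − 113) = 119 mg/L as CaCO₃ × 334,000 L = 39,750 g as CaCO₃.
Equivalents of H⁺ required: 39,750 ÷ 50 g/eq = 794.9 eq = 794.9 mol NaHSO₄.
Mass of NaHSO₄: 794.9 × 120.1 = 95,470 g.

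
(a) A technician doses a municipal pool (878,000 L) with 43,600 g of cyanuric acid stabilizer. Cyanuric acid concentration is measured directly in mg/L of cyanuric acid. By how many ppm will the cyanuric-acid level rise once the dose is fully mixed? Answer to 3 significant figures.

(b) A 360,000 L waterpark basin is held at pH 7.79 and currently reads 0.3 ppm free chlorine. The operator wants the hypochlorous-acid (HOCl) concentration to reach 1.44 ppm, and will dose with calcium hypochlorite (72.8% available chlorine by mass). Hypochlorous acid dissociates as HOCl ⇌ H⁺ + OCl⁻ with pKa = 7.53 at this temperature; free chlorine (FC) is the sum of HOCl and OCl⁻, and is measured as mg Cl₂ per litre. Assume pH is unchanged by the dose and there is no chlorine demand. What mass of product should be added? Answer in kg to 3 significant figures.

(a) 49.7 ppm; (b) 1.86 kg

(a) Rise: 43,600 g / 878,000 L × 1000 = 49.66 mg/L.

(b) [OCl⁻]/[HOCl] = 10^(pH − pKa) = 10^(7.79 − 7.53) = 1.82; fraction as HOCl = 1/(1 + 1.82) = 0.3546.
(b) Free chlorine required for 1.44 ppm HOCl: 1.44 / 0.3546 = 4.06 ppm.
(b) FC to add: 4.06 − 0.3 = 3.76 mg/L as Cl₂.
(b) Cl₂ equivalent: 3.76 mg/L × 360,000 L = 1354 g.
(b) Product at 72.8% available Cl: 1354 / 0.728 = 1860 g.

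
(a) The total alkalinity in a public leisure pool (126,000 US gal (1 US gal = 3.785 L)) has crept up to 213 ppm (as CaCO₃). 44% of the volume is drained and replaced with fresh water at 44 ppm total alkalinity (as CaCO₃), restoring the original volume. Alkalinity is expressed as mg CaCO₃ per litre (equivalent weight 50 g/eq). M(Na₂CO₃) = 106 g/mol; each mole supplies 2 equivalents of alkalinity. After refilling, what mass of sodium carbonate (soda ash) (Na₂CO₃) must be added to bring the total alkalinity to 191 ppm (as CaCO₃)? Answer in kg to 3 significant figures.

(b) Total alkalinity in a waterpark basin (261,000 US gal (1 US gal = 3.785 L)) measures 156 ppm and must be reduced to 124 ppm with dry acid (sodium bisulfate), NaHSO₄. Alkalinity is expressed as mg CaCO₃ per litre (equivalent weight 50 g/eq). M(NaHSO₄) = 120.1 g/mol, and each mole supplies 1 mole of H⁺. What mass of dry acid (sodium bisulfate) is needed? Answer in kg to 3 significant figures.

(a) Volume: 126,000 US gal × 3.785 L/gal = 476,910 L.
(a) After draining 44% and refilling: 213 × 0.56 + 44 × 0.44 = 138.64 ppm.
(a) Deficit to target: 191 − 138.64 = 52.36 mg/L.
(a) As CaCO₃: 52.36 mg/L × 476,910 L = 24,970 g; ÷ 50 g/eq ÷ 2 = 249.7 mol Na₂CO₃.
(a) Mass: 249.7 × 106 = 26,470 g.

(b) Volume: 261,000 US gal × 3.785 L/gal = 987,885 L.
(b) Alkalinity to neutralize: (156 − 124) = 32 mg/L as CaCO₃ × 987,885 L = 31,610 g as CaCO₃.
(b) Equivalents of H⁺ required: 31,610 ÷ 50 g/eq = 632.2 eq = 632.2 mol NaHSO₄.
(b) Mass of NaHSO₄: 632.2 × 120.1 = 75,930 g.

(a) 26.5 kg; (b) 75.9 kg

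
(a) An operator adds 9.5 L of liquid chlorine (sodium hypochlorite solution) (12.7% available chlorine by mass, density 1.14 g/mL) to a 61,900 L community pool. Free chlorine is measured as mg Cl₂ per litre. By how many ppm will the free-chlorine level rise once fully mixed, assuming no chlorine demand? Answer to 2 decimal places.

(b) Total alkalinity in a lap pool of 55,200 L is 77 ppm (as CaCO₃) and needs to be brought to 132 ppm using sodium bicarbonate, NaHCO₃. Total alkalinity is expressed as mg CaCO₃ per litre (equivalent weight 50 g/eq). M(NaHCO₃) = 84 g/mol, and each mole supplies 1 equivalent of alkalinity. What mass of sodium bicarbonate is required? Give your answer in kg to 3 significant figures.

(a) 22.22 ppm; (b) 5.10 kg

(a) Mass of solution: 9.5 L × 1000 mL/L × 1.14 g/mL = 10,830 g.
(a) Available chlorine delivered: 10,830 g × 0.127 = 1375 g as Cl₂.
(a) Concentration rise: 1375 g / 61,900 L = 22.22 mg/L = 22.22 ppm.

(b) Alkalinity to add: (132 − 77) = 55 mg/L as CaCO₃ × 55,200 L = 3036 g as CaCO₃.
(b) Equivalents: 3036 g ÷ 50 g/eq = 60.72 eq.
(b) NaHCO₃ supplies 1 eq per mole → 60.72 mol.
(b) Mass: 60.72 mol × 84 g/mol = 5100 g.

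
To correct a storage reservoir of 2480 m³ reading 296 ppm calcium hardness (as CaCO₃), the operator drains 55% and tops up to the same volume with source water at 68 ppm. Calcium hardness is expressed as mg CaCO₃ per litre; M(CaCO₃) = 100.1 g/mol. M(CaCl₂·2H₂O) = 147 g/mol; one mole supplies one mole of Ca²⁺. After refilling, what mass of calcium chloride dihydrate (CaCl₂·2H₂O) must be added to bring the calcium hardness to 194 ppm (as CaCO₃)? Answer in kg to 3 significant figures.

85.2 kg

Volume: 2480 m³ = 2,480,000 L.
After draining 55% and refilling: 296 × 0.45 + 68 × 0.55 = 170.6 ppm.
Deficit to target: 194 − 170.6 = 23.4 mg/L.
As CaCO₃: 23.4 mg/L × 2,480,000 L = 58,030 g; ÷ 100.1 = 579.7 mol Ca²⁺.
Mass: 579.7 × 147 = 85,220 g.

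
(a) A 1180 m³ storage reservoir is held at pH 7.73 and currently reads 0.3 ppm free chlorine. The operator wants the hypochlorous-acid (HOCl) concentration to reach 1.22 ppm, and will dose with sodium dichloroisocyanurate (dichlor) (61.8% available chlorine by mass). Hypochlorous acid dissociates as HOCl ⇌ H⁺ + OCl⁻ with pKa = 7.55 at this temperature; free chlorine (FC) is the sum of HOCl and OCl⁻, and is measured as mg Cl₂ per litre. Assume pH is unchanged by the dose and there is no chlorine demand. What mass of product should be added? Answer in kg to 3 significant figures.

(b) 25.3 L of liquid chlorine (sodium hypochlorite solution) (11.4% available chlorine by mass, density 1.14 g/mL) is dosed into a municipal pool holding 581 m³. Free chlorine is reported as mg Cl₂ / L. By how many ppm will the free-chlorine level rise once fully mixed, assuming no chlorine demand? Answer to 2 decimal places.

(a) 5.28 kg; (b) 5.66 ppm

(a) Volume: 1180 m³ = 1,180,000 L.
(a) [OCl⁻]/[HOCl] = 10^(pH − pKa) = 10^(7.73 − 7.55) = 1.514; fraction as HOCl = 1/(1 + 1.514) = 0.3978.
(a) Free chlorine required for 1.22 ppm HOCl: 1.22 / 0.3978 = 3.067 ppm.
(a) FC to add: 3.067 − 0.3 = 2.767 mg/L as Cl₂.
(a) Cl₂ equivalent: 2.767 mg/L × 1,180,000 L = 3265 g.
(a) Product at 61.8% available Cl: 3265 / 0.618 = 5282 g.

(b) Volume: 581 m³ = 581,000 L.
(b) Mass of solution: 25.3 L × 1000 mL/L × 1.14 g/mL = 28,840 g.
(b) Available chlorine delivered: 28,840 g × 0.114 = 3288 g as Cl₂.
(b) Concentration rise: 3288 g / 581,000 L = 5.659 mg/L = 5.66 ppm.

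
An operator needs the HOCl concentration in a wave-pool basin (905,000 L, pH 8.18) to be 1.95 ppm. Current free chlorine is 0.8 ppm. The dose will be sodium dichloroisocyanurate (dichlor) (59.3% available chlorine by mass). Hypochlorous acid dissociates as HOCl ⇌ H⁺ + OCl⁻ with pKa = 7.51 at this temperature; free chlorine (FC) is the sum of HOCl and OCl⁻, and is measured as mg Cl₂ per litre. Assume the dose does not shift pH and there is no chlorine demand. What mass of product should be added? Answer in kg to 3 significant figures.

15.7 kg

[OCl⁻]/[HOCl] = 10^(pH − pKa) = 10^(8.18 − 7.51) = 4.677; fraction as HOCl = 1/(1 + 4.677) = 0.1761.
Free chlorine required for 1.95 ppm HOCl: 1.95 / 0.1761 = 11.07 ppm.
FC to add: 11.07 − 0.8 = 10.27 mg/L as Cl₂.
Cl₂ equivalent: 10.27 mg/L × 905,000 L = 9295 g.
Product at 59.3% available Cl: 9295 / 0.593 = 15,670 g.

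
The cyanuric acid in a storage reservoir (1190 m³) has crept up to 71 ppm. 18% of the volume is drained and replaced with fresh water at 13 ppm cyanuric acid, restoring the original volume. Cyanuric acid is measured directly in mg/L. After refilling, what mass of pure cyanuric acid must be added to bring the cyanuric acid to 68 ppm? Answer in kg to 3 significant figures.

Volume: 1190 m³ = 1,190,000 L.
After draining 18% and refilling: 71 × 0.82 + 13 × 0.18 = 60.56 ppm.
Deficit to target: 68 − 60.56 = 7.44 mg/L.
Mass: 7.44 mg/L × 1,190,000 L = 8854 g cyanuric acid.

8.85 kg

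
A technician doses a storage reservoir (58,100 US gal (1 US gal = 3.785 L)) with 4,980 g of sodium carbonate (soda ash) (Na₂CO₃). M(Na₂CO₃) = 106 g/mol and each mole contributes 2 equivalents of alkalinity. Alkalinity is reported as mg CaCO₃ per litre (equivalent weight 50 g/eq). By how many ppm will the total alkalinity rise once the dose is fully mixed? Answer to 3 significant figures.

Volume: 58,100 US gal × 3.785 L/gal = 219,908 L.
Moles of Na₂CO₃: 4,980 g ÷ 106 g/mol = 46.98 mol → 93.96 eq of alkalinity.
As CaCO₃: 93.96 eq × 50 g/eq = 4698 g.
Rise: 4698 g / 219,908 L × 1000 = 21.36 mg/L.

21.4 ppm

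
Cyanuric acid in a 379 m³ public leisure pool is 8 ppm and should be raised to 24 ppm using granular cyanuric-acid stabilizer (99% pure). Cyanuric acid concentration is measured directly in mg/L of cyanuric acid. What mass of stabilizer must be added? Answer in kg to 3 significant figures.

6.13 kg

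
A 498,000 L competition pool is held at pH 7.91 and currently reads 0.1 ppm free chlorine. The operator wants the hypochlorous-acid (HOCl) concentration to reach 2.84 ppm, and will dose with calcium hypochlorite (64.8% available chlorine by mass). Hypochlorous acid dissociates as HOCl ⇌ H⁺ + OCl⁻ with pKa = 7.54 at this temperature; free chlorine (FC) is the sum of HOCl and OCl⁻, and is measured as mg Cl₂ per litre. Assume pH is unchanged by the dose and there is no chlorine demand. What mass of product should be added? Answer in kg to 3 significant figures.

[OCl⁻]/[HOCl] = 10^(pH − pKa) = 10^(7.91 − 7.54) = 2.344; fraction as HOCl = 1/(1 + 2.344) = 0.299.
Free chlorine required for 2.84 ppm HOCl: 2.84 / 0.299 = 9.498 ppm.
FC to add: 9.498 − 0.1 = 9.398 mg/L as Cl₂.
Cl₂ equivalent: 9.398 mg/L × 498,000 L = 4680 g.
Product at 64.8% available Cl: 4680 / 0.648 = 7222 g.

7.22 kg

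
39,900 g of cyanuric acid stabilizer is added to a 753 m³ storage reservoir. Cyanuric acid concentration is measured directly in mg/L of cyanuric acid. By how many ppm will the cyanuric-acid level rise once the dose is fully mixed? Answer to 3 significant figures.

Volume: 753 m³ = 753,000 L.
Rise: 39,900 g / 753,000 L × 1000 = 52.99 mg/L.

53.0 ppm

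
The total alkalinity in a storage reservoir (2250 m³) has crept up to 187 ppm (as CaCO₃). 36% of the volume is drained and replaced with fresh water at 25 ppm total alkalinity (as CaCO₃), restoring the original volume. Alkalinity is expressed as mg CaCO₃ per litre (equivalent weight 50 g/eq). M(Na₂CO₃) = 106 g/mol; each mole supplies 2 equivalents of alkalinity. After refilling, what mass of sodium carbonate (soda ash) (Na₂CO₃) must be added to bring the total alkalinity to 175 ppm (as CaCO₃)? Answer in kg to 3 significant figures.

110 kg

Volume: 2250 m³ = 2,250,000 L.
After draining 36% and refilling: 187 × 0.64 + 25 × 0.36 = 128.68 ppm.
Deficit to target: 175 − 128.68 = 46.32 mg/L.
As CaCO₃: 46.32 mg/L × 2,250,000 L = 104,200 g; ÷ 50 g/eq ÷ 2 = 1042 mol Na₂CO₃.
Mass: 1042 × 106 = 110,500 g.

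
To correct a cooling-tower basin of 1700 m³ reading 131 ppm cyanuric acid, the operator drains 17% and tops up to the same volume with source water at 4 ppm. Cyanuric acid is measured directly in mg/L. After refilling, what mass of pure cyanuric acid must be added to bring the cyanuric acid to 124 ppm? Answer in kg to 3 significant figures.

Volume: 1700 m³ = 1,700,000 L.
After draining 17% and refilling: 131 × 0.83 + 4 × 0.17 = 109.41 ppm.
Deficit to target: 124 − 109.41 = 14.59 mg/L.
Mass: 14.59 mg/L × 1,700,000 L = 24,800 g cyanuric acid.

24.8 kg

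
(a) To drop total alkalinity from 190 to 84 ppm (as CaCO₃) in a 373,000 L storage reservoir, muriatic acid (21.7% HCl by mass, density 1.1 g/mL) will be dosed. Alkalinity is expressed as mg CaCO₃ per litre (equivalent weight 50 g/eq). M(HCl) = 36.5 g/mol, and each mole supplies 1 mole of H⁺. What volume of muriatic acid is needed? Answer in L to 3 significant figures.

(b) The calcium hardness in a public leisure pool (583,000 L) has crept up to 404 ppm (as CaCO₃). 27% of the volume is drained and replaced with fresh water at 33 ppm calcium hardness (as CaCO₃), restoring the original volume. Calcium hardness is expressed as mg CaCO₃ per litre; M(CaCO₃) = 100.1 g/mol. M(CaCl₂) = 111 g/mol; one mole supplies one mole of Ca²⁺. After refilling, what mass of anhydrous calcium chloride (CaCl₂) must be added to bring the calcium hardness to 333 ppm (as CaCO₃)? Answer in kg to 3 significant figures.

(a) Alkalinity to neutralize: (190 − 84) = 106 mg/L as CaCO₃ × 373,000 L = 39,540 g as CaCO₃.
(a) Equivalents of H⁺ required: 39,540 ÷ 50 g/eq = 790.8 eq = 790.8 mol HCl.
(a) Mass of HCl: 790.8 × 36.5 = 28,860 g.
(a) Mass of 21.7% solution: 28,860 / 0.217 = 133,000 g.
(a) Volume: 133,000 g ÷ 1.1 g/mL = 120,900 mL.

(b) After draining 27% and refilling: 404 × 0.73 + 33 × 0.27 = 303.83 ppm.
(b) Deficit to target: 333 − 303.83 = 29.17 mg/L.
(b) As CaCO₃: 29.17 mg/L × 583,000 L = 17,010 g; ÷ 100.1 = 169.9 mol Ca²⁺.
(b) Mass: 169.9 × 111 = 18,860 g.

(a) 121 L; (b) 18.9 kg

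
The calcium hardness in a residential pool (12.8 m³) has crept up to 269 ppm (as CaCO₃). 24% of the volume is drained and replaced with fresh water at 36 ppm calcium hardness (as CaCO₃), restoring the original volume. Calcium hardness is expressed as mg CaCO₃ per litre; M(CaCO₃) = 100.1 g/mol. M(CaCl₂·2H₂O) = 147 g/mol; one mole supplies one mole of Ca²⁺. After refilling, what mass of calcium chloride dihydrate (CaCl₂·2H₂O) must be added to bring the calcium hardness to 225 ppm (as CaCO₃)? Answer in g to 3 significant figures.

Volume: 12.8 m³ = 12,800 L.
After draining 24% and refilling: 269 × 0.76 + 36 × 0.24 = 213.08 ppm.
Deficit to target: 225 − 213.08 = 11.92 mg/L.
As CaCO₃: 11.92 mg/L × 12,800 L = 152.6 g; ÷ 100.1 = 1.524 mol Ca²⁺.
Mass: 1.524 × 147 = 224.1 g.

224 g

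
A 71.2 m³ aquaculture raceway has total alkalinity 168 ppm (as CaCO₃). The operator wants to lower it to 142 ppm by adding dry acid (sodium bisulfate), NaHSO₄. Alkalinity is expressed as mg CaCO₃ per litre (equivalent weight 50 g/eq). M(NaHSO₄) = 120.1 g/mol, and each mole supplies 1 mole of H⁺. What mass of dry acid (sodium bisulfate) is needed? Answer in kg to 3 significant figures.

4.45 kg

Volume: 71.2 m³ = 71,200 L.
Alkalinity to neutralize: (168 − 142) = 26 mg/L as CaCO₃ × 71,200 L = 1851 g as CaCO₃.
Equivalents of H⁺ required: 1851 ÷ 50 g/eq = 37.02 eq = 37.02 mol NaHSO₄.
Mass of NaHSO₄: 37.02 × 120.1 = 4447 g.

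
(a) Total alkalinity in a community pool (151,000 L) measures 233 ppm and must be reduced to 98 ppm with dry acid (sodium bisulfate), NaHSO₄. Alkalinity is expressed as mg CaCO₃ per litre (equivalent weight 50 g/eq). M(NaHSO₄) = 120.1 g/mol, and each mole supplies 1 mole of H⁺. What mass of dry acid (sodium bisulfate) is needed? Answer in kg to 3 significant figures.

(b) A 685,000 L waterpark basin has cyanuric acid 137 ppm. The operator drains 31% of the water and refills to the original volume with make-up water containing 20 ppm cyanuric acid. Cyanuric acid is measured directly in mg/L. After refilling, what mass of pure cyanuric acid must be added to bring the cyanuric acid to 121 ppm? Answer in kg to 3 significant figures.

(a) 49.0 kg; (b) 13.9 kg

(a) Alkalinity to neutralize: (233 − 98) = 135 mg/L as CaCO₃ × 151,000 L = 20,380 g as CaCO₃.
(a) Equivalents of H⁺ required: 20,380 ÷ 50 g/eq = 407.7 eq = 407.7 mol NaHSO₄.
(a) Mass of NaHSO₄: 407.7 × 120.1 = 48,960 g.

(b) After draining 31% and refilling: 137 × 0.69 + 20 × 0.31 = 100.73 ppm.
(b) Deficit to target: 121 − 100.73 = 20.27 mg/L.
(b) Mass: 20.27 mg/L × 685,000 L = 13,880 g cyanuric acid.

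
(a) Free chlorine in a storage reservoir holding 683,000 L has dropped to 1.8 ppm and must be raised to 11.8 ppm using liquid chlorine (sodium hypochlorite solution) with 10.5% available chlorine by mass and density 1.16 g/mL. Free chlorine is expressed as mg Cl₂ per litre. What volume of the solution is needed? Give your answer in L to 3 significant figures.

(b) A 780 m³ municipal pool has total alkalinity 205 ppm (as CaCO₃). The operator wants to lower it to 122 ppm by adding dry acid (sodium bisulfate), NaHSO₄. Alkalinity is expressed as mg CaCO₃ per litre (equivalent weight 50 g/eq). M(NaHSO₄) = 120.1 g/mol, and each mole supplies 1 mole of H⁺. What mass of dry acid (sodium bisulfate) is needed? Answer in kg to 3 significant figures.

(a) 56.1 L; (b) 156 kg

(a) Chlorine deficit: 11.8 − 1.8 = 10 ppm = 10 mg/L as Cl₂.
(a) Cl₂ equivalent needed: 10 mg/L × 683,000 L = 6,830,000 mg = 6830 g.
(a) Product at 10.5% available chlorine: 6830 / 0.105 = 65,050 g.
(a) Volume at density 1.16 g/mL: 65,050 g ÷ 1.16 g/mL = 56,080 mL.

(b) Volume: 780 m³ = 780,000 L.
(b) Alkalinity to neutralize: (205 − 122) = 83 mg/L as CaCO₃ × 780,000 L = 64,740 g as CaCO₃.
(b) Equivalents of H⁺ required: 64,740 ÷ 50 g/eq = 1295 eq = 1295 mol NaHSO₄.
(b) Mass of NaHSO₄: 1295 × 120.1 = 155,500 g.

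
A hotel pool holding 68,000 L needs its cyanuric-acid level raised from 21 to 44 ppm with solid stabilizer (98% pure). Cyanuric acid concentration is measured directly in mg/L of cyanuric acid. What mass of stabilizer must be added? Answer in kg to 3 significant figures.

CYA to add: (44 − 21) = 23 mg/L × 68,000 L = 1564 g cyanuric acid.
At 98% purity: 1564 / 0.98 = 1596 g product.

1.60 kg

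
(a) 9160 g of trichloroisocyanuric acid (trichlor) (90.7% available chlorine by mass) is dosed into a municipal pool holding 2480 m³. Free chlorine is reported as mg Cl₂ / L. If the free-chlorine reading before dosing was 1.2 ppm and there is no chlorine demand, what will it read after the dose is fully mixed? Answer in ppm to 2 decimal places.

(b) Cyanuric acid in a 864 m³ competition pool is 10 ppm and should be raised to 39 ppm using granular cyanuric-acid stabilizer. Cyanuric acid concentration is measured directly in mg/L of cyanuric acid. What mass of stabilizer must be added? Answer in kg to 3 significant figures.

(a) Volume: 2480 m³ = 2,480,000 L.
(a) Available chlorine delivered: 9160 g × 0.907 = 8308 g as Cl₂.
(a) Concentration rise: 8308 g / 2,480,000 L = 3.35 mg/L = 3.35 ppm.
(a) Final FC: 1.2 + 3.35 = 4.55 ppm.

(b) Volume: 864 m³ = 864,000 L.
(b) CYA to add: (39 − 10) = 29 mg/L × 864,000 L = 25,060 g cyanuric acid.

(a) 4.55 ppm; (b) 25.1 kg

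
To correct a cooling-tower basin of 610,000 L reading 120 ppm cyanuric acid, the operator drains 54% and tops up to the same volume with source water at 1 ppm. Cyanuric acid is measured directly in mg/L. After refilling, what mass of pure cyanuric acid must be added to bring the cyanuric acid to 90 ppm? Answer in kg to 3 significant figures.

After draining 54% and refilling: 120 × 0.46 + 1 × 0.54 = 55.74 ppm.
Deficit to target: 90 − 55.74 = 34.26 mg/L.
Mass: 34.26 mg/L × 610,000 L = 20,900 g cyanuric acid.

20.9 kg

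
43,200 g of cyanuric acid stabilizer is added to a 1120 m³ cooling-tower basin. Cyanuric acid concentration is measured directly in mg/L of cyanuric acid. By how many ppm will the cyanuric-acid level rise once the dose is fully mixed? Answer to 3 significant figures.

Volume: 1120 m³ = 1,120,000 L.
Rise: 43,200 g / 1,120,000 L × 1000 = 38.57 mg/L.

38.6 ppm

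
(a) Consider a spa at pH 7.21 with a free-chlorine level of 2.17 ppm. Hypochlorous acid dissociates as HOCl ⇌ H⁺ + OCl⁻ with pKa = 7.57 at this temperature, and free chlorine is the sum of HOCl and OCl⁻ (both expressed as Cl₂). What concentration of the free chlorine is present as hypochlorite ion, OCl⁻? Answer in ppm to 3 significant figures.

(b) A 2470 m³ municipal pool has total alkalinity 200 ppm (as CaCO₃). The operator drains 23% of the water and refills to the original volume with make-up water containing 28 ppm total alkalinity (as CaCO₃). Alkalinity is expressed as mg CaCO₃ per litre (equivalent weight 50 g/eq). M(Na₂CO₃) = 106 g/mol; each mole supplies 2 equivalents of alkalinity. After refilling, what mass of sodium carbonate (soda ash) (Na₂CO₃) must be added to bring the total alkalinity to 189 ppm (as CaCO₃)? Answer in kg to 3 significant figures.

(a) 0.659 ppm; (b) 74.8 kg

(a) [OCl⁻]/[HOCl] = 10^(pH − pKa) = 10^(7.21 − 7.57) = 10^-0.36 = 0.4365.
(a) Fraction as HOCl = 1 / (1 + 0.4365) = 0.6961.
(a) OCl⁻ = (1 − 0.6961) × 2.17 ppm = 0.6594 ppm.

(b) Volume: 2470 m³ = 2,470,000 L.
(b) After draining 23% and refilling: 200 × 0.77 + 28 × 0.23 = 160.44 ppm.
(b) Deficit to target: 189 − 160.44 = 28.56 mg/L.
(b) As CaCO₃: 28.56 mg/L × 2,470,000 L = 70,540 g; ÷ 50 g/eq ÷ 2 = 705.4 mol Na₂CO₃.
(b) Mass: 705.4 × 106 = 74,780 g.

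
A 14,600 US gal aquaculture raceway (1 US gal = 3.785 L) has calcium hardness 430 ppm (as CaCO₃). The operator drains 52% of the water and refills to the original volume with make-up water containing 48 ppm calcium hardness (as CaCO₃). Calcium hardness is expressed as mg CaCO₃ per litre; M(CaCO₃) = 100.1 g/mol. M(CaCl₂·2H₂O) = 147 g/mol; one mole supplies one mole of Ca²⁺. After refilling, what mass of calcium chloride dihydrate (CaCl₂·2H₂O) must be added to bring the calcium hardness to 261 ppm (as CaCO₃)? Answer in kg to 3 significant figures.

2.41 kg

Volume: 14,600 US gal × 3.785 L/gal = 55,261 L.
After draining 52% and refilling: 430 × 0.48 + 48 × 0.52 = 231.36 ppm.
Deficit to target: 261 − 231.36 = 29.64 mg/L.
As CaCO₃: 29.64 mg/L × 55,261 L = 1638 g; ÷ 100.1 = 16.36 mol Ca²⁺.
Mass: 16.36 × 147 = 2405 g.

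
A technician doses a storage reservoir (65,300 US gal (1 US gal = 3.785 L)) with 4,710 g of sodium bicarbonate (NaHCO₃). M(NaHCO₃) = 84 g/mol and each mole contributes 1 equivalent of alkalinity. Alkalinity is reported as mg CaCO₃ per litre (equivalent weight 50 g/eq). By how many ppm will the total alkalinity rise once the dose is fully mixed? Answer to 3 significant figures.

Volume: 65,300 US gal × 3.785 L/gal = 247,160 L.
Moles of NaHCO₃: 4,710 g ÷ 84 g/mol = 56.07 mol → 56.07 eq of alkalinity.
As CaCO₃: 56.07 eq × 50 g/eq = 2804 g.
Rise: 2804 g / 247,160 L × 1000 = 11.34 mg/L.

11.3 ppm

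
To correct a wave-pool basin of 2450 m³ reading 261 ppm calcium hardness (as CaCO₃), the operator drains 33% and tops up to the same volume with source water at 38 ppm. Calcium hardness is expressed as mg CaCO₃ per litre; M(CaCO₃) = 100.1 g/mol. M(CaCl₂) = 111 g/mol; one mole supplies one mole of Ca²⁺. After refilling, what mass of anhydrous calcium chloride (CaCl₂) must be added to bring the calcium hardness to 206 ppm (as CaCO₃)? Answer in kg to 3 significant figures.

50.5 kg

Volume: 2450 m³ = 2,450,000 L.
After draining 33% and refilling: 261 × 0.67 + 38 × 0.33 = 187.41 ppm.
Deficit to target: 206 − 187.41 = 18.59 mg/L.
As CaCO₃: 18.59 mg/L × 2,450,000 L = 45,550 g; ÷ 100.1 = 455 mol Ca²⁺.
Mass: 455 × 111 = 50,510 g.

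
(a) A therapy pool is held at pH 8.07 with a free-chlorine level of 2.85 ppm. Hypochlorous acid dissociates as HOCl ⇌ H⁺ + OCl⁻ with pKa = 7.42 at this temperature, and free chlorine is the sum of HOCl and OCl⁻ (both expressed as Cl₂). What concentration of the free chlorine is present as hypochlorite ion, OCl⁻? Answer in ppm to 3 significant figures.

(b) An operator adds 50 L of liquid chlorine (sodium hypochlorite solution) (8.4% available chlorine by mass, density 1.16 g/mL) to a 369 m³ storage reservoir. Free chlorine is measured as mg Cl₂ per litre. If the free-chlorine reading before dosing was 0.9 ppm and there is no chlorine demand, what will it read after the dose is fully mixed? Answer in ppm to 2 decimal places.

(a) [OCl⁻]/[HOCl] = 10^(pH − pKa) = 10^(8.07 − 7.42) = 10^0.65 = 4.467.
(a) Fraction as HOCl = 1 / (1 + 4.467) = 0.1829.
(a) OCl⁻ = (1 − 0.1829) × 2.85 ppm = 2.329 ppm.

(b) Volume: 369 m³ = 369,000 L.
(b) Mass of solution: 50 L × 1000 mL/L × 1.16 g/mL = 58,000 g.
(b) Available chlorine delivered: 58,000 g × 0.084 = 4872 g as Cl₂.
(b) Concentration rise: 4872 g / 369,000 L = 13.2 mg/L = 13.20 ppm.
(b) Final FC: 0.9 + 13.20 = 14.10 ppm.

(a) 2.33 ppm; (b) 14.10 ppm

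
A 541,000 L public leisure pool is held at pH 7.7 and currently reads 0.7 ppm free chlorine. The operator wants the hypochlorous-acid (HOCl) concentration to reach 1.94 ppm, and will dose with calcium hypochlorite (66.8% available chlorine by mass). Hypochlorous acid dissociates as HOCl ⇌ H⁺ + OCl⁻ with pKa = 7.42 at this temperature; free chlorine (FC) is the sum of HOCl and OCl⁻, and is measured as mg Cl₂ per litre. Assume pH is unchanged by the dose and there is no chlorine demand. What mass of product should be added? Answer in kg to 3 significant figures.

4.00 kg

[OCl⁻]/[HOCl] = 10^(pH − pKa) = 10^(7.7 − 7.42) = 1.905; fraction as HOCl = 1/(1 + 1.905) = 0.3442.
Free chlorine required for 1.94 ppm HOCl: 1.94 / 0.3442 = 5.637 ppm.
FC to add: 5.637 − 0.7 = 4.937 mg/L as Cl₂.
Cl₂ equivalent: 4.937 mg/L × 541,000 L = 2671 g.
Product at 66.8% available Cl: 2671 / 0.668 = 3998 g.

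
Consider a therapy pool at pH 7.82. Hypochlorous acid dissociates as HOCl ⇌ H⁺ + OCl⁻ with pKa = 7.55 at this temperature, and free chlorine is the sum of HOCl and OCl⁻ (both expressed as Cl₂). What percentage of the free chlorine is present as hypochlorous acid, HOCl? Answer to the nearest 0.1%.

34.9%

[OCl⁻]/[HOCl] = 10^(pH − pKa) = 10^(7.82 − 7.55) = 10^0.27 = 1.862.
Fraction as HOCl = 1 / (1 + 1.862) = 0.3494.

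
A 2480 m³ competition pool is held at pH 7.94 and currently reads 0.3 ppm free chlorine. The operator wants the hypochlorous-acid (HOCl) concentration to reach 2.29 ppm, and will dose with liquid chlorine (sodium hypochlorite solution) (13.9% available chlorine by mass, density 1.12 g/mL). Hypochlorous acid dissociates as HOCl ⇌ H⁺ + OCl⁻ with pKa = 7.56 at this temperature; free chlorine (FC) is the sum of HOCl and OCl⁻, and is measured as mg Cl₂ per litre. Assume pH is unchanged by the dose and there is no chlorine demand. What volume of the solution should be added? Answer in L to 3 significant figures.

Volume: 2480 m³ = 2,480,000 L.
[OCl⁻]/[HOCl] = 10^(pH − pKa) = 10^(7.94 − 7.56) = 2.399; fraction as HOCl = 1/(1 + 2.399) = 0.2942.
Free chlorine required for 2.29 ppm HOCl: 2.29 / 0.2942 = 7.783 ppm.
FC to add: 7.783 − 0.3 = 7.483 mg/L as Cl₂.
Cl₂ equivalent: 7.483 mg/L × 2,480,000 L = 18,560 g.
Product at 13.9% available Cl: 18,560 / 0.139 = 133,500 g.
Volume: 133,500 g ÷ 1.12 g/mL = 119,200 mL.

119 L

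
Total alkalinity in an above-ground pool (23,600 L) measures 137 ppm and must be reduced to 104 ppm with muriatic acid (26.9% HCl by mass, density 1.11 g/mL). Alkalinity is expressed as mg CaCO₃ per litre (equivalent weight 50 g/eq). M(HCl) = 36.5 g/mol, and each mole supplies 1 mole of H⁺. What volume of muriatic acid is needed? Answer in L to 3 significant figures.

1.90 L

Alkalinity to neutralize: (137 − 104) = 33 mg/L as CaCO₃ × 23,600 L = 778.8 g as CaCO₃.
Equivalents of H⁺ required: 778.8 ÷ 50 g/eq = 15.58 eq = 15.58 mol HCl.
Mass of HCl: 15.58 × 36.5 = 568.5 g.
Mass of 26.9% solution: 568.5 / 0.269 = 2113 g.
Volume: 2113 g ÷ 1.11 g/mL = 1904 mL.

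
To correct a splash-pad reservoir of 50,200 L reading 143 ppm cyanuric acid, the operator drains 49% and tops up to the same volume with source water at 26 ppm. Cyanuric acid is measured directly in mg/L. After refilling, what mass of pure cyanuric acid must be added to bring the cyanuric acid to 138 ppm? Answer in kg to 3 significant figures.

2.63 kg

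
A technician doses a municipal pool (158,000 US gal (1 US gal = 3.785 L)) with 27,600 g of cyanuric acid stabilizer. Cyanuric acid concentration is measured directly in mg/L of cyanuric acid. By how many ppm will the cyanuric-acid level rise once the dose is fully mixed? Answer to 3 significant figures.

46.2 ppm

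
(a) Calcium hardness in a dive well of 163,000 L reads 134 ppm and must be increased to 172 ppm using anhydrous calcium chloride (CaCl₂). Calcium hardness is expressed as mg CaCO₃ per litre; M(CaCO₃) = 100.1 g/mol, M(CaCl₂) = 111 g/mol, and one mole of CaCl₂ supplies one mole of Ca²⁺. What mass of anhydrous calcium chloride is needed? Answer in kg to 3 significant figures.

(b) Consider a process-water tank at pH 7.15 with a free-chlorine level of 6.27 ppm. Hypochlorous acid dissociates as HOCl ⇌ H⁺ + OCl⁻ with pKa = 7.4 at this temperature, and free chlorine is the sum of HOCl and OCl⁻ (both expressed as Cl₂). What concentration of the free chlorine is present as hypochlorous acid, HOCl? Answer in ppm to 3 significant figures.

(a) Hardness to add: (172 − 134) = 38 mg/L as CaCO₃ × 163,000 L = 6194 g as CaCO₃.
(a) Moles of Ca²⁺ (1 mol Ca²⁺ ≡ 1 mol CaCO₃): 6194 / 100.1 g/mol = 61.88 mol.
(a) Mass of CaCl₂: 61.88 × 111 = 6868 g.

(b) [OCl⁻]/[HOCl] = 10^(pH − pKa) = 10^(7.15 − 7.4) = 10^-0.25 = 0.5623.
(b) Fraction as HOCl = 1 / (1 + 0.5623) = 0.6401.
(b) HOCl = 0.6401 × 6.27 ppm = 4.013 ppm.

(a) 6.87 kg; (b) 4.01 ppm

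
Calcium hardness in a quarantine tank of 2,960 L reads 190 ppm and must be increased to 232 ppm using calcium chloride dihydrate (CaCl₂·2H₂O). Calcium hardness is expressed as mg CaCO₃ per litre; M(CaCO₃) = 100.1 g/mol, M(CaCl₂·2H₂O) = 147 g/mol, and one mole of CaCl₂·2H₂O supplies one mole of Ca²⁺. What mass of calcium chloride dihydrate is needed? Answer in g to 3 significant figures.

183 g

Hardness to add: (232 − 190) = 42 mg/L as CaCO₃ × 2,960 L = 124.3 g as CaCO₃.
Moles of Ca²⁺ (1 mol Ca²⁺ ≡ 1 mol CaCO₃): 124.3 / 100.1 g/mol = 1.242 mol.
Mass of CaCl₂·2H₂O: 1.242 × 147 = 182.6 g.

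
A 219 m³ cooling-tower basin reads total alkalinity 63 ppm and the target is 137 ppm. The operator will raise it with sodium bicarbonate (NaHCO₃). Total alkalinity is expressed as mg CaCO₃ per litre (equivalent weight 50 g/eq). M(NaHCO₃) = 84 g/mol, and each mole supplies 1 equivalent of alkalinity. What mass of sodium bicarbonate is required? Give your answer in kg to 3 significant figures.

Volume: 219 m³ = 219,000 L.
Alkalinity to add: (137 − 63) = 74 mg/L as CaCO₃ × 219,000 L = 16,210 g as CaCO₃.
Equivalents: 16,210 g ÷ 50 g/eq = 324.1 eq.
NaHCO₃ supplies 1 eq per mole → 324.1 mol.
Mass: 324.1 mol × 84 g/mol = 27,230 g.

27.2 kg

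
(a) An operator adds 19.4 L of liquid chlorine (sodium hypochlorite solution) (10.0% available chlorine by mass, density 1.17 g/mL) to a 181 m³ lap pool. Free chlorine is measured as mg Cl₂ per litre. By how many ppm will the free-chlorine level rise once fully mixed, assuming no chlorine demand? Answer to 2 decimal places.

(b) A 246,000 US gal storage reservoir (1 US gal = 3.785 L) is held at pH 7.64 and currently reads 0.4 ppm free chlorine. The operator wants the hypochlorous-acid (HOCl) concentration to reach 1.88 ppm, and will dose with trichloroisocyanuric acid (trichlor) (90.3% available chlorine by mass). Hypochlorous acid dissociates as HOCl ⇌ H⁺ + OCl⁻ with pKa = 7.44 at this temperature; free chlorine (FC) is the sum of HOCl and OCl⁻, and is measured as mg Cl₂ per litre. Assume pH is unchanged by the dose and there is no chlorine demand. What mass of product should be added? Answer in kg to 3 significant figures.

(a) 12.54 ppm; (b) 4.60 kg

(a) Volume: 181 m³ = 181,000 L.
(a) Mass of solution: 19.4 L × 1000 mL/L × 1.17 g/mL = 22,700 g.
(a) Available chlorine delivered: 22,700 g × 0.1 = 2270 g as Cl₂.
(a) Concentration rise: 2270 g / 181,000 L = 12.54 mg/L = 12.54 ppm.

(b) Volume: 246,000 US gal × 3.785 L/gal = 931,110 L.
(b) [OCl⁻]/[HOCl] = 10^(pH − pKa) = 10^(7.64 − 7.44) = 1.585; fraction as HOCl = 1/(1 + 1.585) = 0.3869.
(b) Free chlorine required for 1.88 ppm HOCl: 1.88 / 0.3869 = 4.86 ppm.
(b) FC to add: 4.86 − 0.4 = 4.46 mg/L as Cl₂.
(b) Cl₂ equivalent: 4.46 mg/L × 931,110 L = 4152 g.
(b) Product at 90.3% available Cl: 4152 / 0.903 = 4598 g.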